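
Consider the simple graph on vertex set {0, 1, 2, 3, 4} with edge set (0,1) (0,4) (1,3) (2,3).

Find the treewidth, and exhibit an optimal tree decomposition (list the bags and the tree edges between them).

The largest bag has 2 vertices, giving width 1; this decomposition certifies tw(G) ≤ 1. G has an edge, so its treewidth is at least 1. Hence tw(G) = 1 exactly.

Treewidth 1.
One optimal decomposition is:
Bags: B1 = {2, 3}  B2 = {1, 3}  B3 = {0, 1}  B4 = {0, 4}
Tree: B1–B2, B2–B3, B3–B4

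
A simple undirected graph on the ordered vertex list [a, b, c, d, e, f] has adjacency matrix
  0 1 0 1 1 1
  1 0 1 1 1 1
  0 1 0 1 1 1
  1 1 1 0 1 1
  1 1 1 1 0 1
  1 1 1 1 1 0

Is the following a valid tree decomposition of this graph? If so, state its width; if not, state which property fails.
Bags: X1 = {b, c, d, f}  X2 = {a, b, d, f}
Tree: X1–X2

A tree decomposition must satisfy three properties: every vertex lies in some bag; for every edge, both endpoints lie together in some bag; and for every vertex, the bags containing it form a connected subtree. Here vertex e appears in no bag, so the decomposition is invalid.

No — vertex e appears in no bag.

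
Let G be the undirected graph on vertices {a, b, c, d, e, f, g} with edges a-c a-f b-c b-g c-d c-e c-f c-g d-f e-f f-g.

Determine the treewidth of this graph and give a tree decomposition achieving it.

Treewidth 2.
One optimal decomposition is:
Bags: B1 = {c, e, f}  B2 = {a, c, f}  B3 = {c, f, g}  B4 = {c, d, f}  B5 = {b, c, g}
Tree: B1–B2, B2–B3, B2–B4, B3–B5

Each bag holds 3 vertices, so the decomposition has width 2, which upper-bounds the treewidth. On the other hand G contains the 3-clique {c, d, f}. A clique must lie in a single bag of any decomposition, so no decomposition can have width below 2. The upper and lower bounds meet at 2, so that is the treewidth.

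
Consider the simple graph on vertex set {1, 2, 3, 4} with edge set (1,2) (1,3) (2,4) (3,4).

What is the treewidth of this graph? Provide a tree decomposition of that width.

Treewidth 2.
Bags: B1 = {1, 2, 3}  B2 = {2, 3, 4}
Tree: B1–B2

The largest bag has 3 vertices, giving width 2; this decomposition certifies tw(G) ≤ 2. For the lower bound, G contains the cycle 3–1–2–4–3, so G is not a forest; only forests have treewidth ≤ 1, hence tw(G) ≥ 2. Combining the bounds, tw(G) = 2.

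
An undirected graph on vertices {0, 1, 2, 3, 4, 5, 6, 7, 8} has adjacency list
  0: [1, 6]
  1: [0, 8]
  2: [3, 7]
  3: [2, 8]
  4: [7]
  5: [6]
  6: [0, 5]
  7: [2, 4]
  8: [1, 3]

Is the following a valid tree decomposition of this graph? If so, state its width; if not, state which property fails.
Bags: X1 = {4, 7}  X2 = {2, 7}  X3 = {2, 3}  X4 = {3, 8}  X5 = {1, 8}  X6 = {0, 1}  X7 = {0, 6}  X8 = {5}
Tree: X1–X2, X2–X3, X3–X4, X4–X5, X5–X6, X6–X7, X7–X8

No — edge (6,5) lies in no bag.

A tree decomposition must satisfy three properties: every vertex lies in some bag; for every edge, both endpoints lie together in some bag; and for every vertex, the bags containing it form a connected subtree. Here edge (6,5) lies in no bag, so the decomposition is invalid.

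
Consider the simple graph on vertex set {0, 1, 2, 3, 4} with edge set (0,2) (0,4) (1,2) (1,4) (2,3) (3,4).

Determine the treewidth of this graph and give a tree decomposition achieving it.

Treewidth 2.
Bags: B1 = {1, 2, 4}  B2 = {2, 3, 4}  B3 = {0, 2, 4}
Tree: B1–B2, B2–B3

Each bag holds 3 vertices, so the decomposition has width 2, which upper-bounds the treewidth. Since 4–1–2–3–4 is a cycle in G, G is not acyclic. Forests are exactly the graphs of treewidth ≤ 1, so tw(G) ≥ 2. The upper and lower bounds meet at 2, so that is the treewidth.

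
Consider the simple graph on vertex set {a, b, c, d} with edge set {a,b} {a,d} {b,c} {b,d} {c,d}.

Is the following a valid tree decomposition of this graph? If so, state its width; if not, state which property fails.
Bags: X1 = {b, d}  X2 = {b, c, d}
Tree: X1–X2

A tree decomposition must satisfy three properties: every vertex lies in some bag; for every edge, both endpoints lie together in some bag; and for every vertex, the bags containing it form a connected subtree. Here vertex a appears in no bag, so the decomposition is invalid.

No — vertex a appears in no bag.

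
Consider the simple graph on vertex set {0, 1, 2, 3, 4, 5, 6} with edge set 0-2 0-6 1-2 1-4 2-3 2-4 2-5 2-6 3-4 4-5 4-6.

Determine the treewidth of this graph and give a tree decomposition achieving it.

Every bag has size at most 3, so the width is 3 − 1 = 2 and tw(G) ≤ 2. On the other hand G contains the 3-clique {0, 2, 6}. A clique must lie in a single bag of any decomposition, so no decomposition can have width below 2. Combining the bounds, tw(G) = 2.

Treewidth 2.
One such decomposition:
Bags: B1 = {2, 4, 6}  B2 = {2, 4, 5}  B3 = {2, 3, 4}  B4 = {0, 2, 6}  B5 = {1, 2, 4}
Tree: B1–B2, B1–B3, B1–B4, B3–B5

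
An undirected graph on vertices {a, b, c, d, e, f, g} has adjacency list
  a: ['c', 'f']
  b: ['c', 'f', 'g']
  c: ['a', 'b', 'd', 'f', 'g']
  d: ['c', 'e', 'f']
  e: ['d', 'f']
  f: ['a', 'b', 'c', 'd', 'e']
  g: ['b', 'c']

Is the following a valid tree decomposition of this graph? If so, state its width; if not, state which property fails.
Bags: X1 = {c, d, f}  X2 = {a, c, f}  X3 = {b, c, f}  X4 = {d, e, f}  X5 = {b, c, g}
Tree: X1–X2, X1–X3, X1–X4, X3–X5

Yes; width 2.

Every vertex of G appears in some bag (union = {a, b, c, d, e, f, g}); every edge is covered by a bag; and for each vertex v the set of bags containing v is connected in the bag tree. The decomposition is therefore valid. The largest bag has 3 vertices, so the width is 2.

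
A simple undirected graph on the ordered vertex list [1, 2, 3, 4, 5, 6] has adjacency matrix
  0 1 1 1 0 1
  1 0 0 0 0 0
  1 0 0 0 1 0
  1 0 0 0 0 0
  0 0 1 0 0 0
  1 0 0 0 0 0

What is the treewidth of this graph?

A width-1 tree decomposition is:
Bags: B1 = {1, 4}  B2 = {1, 6}  B3 = {1, 2}  B4 = {1, 3}  B5 = {3, 5}
Tree: B1–B2, B1–B3, B1–B4, B4–B5
Each bag holds 2 vertices, so the decomposition has width 1, which upper-bounds the treewidth. Since G has at least one edge (e.g. 4–1), it is not an edgeless graph, so tw(G) ≥ 1. Hence tw(G) = 1 exactly.

1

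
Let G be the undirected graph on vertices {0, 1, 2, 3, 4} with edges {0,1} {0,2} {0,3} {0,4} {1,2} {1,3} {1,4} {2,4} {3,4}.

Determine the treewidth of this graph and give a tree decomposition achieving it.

Treewidth 3.
One such decomposition:
Bags: B1 = {0, 1, 2, 4}  B2 = {0, 1, 3, 4}
Tree: B1–B2

The largest bag has 4 vertices, giving width 3; this decomposition certifies tw(G) ≤ 3. On the other hand G contains the 4-clique {0, 1, 2, 4}. A clique must lie in a single bag of any decomposition, so no decomposition can have width below 3. The upper and lower bounds meet at 3, so that is the treewidth.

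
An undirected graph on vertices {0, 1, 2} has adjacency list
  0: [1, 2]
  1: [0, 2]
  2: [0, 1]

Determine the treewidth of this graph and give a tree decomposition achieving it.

Treewidth 2.
One optimal decomposition is:
Bags: B1 = {0, 1, 2}
Tree: (single bag)

With just one bag of size 3, the width is 3 − 1 = 2, so tw(G) ≤ 2. Conversely, {0, 1, 2} is a clique of size 3, and the vertices of any clique must share a bag in every tree decomposition; so some bag has ≥ 3 vertices and tw(G) ≥ 2. Therefore the treewidth is 2.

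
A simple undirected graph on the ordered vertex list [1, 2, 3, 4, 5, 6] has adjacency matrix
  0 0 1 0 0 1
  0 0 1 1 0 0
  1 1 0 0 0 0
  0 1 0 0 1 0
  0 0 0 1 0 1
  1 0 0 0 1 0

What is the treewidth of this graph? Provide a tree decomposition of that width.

Treewidth 2.
One optimal decomposition is:
Bags: B1 = {2, 3, 4}  B2 = {1, 3, 4}  B3 = {1, 4, 6}  B4 = {4, 5, 6}
Tree: B1–B2, B2–B3, B3–B4

The largest bag has 3 vertices, giving width 2; this decomposition certifies tw(G) ≤ 2. Since 4–2–3–1–6–5–4 is a cycle in G, G is not acyclic. Forests are exactly the graphs of treewidth ≤ 1, so tw(G) ≥ 2. Combining the bounds, tw(G) = 2.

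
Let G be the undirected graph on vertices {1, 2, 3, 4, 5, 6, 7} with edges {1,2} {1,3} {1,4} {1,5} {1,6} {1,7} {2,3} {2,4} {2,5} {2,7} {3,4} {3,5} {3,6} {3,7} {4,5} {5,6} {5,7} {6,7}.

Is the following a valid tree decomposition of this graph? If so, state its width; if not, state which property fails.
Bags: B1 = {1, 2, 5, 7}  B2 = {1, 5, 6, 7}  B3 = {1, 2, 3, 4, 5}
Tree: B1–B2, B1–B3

A tree decomposition must satisfy three properties: every vertex lies in some bag; for every edge, both endpoints lie together in some bag; and for every vertex, the bags containing it form a connected subtree. Here edge (3,7) lies in no bag, so the decomposition is invalid.

No — edge (3,7) lies in no bag.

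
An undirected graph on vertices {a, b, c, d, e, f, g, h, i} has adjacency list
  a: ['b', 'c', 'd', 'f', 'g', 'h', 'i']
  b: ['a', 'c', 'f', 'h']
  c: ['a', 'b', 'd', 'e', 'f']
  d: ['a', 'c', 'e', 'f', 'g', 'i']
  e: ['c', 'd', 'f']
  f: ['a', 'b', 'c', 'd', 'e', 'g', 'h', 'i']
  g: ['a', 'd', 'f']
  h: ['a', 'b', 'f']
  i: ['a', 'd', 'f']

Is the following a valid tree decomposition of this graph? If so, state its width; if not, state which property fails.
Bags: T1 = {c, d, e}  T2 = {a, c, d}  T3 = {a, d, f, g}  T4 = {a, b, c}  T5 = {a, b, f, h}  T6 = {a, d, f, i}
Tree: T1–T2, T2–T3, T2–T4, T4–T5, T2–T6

A tree decomposition must satisfy three properties: every vertex lies in some bag; for every edge, both endpoints lie together in some bag; and for every vertex, the bags containing it form a connected subtree. Here edge (f,c) lies in no bag, so the decomposition is invalid.

No — edge (f,c) lies in no bag.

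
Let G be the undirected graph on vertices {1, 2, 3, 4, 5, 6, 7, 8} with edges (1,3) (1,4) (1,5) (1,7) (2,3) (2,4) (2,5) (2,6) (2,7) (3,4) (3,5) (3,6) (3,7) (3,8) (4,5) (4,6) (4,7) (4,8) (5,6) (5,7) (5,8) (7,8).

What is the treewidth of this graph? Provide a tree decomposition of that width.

The largest bag has 5 vertices, giving width 4; this decomposition certifies tw(G) ≤ 4. Conversely, {2, 3, 4, 5, 6} is a clique of size 5, and the vertices of any clique must share a bag in every tree decomposition; so some bag has ≥ 5 vertices and tw(G) ≥ 4. Therefore the treewidth is 4.

Treewidth 4.
Bags: B1 = {2, 3, 4, 5, 7}  B2 = {3, 4, 5, 7, 8}  B3 = {2, 3, 4, 5, 6}  B4 = {1, 3, 4, 5, 7}
Tree: B1–B2, B1–B3, B1–B4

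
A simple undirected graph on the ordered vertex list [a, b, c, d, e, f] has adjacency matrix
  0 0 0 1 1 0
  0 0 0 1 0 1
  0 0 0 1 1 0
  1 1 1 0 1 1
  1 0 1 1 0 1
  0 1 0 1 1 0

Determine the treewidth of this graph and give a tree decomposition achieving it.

Each bag holds 3 vertices, so the decomposition has width 2, which upper-bounds the treewidth. Conversely, {d, e, f} is a clique of size 3, and the vertices of any clique must share a bag in every tree decomposition; so some bag has ≥ 3 vertices and tw(G) ≥ 2. Therefore the treewidth is 2.

Treewidth 2.
Bags: B1 = {b, d, f}  B2 = {d, e, f}  B3 = {a, d, e}  B4 = {c, d, e}
Tree: B1–B2, B2–B3, B2–B4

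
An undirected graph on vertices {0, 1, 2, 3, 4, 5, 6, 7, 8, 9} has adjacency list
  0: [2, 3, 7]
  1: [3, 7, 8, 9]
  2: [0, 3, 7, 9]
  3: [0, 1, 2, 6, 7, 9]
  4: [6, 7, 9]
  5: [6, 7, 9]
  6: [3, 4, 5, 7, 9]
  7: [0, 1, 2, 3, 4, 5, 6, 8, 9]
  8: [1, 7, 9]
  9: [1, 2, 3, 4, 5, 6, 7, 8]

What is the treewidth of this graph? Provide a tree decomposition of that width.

Treewidth 3.
One optimal decomposition is:
Bags: B1 = {3, 6, 7, 9}  B2 = {4, 6, 7, 9}  B3 = {5, 6, 7, 9}  B4 = {2, 3, 7, 9}  B5 = {1, 3, 7, 9}  B6 = {0, 2, 3, 7}  B7 = {1, 7, 8, 9}
Tree: B1–B2, B2–B3, B1–B4, B1–B5, B4–B6, B5–B7

Every bag has size at most 4, so the width is 4 − 1 = 3 and tw(G) ≤ 3. Conversely, {0, 2, 3, 7} is a clique of size 4, and the vertices of any clique must share a bag in every tree decomposition; so some bag has ≥ 4 vertices and tw(G) ≥ 3. Therefore the treewidth is 3.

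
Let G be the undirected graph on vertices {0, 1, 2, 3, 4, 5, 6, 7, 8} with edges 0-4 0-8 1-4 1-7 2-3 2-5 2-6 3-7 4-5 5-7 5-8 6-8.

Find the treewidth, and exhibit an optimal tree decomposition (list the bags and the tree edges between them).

The largest bag has 4 vertices, giving width 3; this decomposition certifies tw(G) ≤ 3. For the lower bound: the 4 vertex sets {1,3,7}, {2}, {5}, {0,4,6,8} are disjoint, each induces a connected subgraph, and every pair is joined by at least one edge of G. Contracting each set to a single vertex therefore yields K_{4} as a minor, and since treewidth is minor-monotone, tw(G) ≥ tw(K_{4}) = 3. The upper and lower bounds meet at 3, so that is the treewidth.

Treewidth 3.
One such decomposition:
Bags: B1 = {1, 2, 3, 7}  B2 = {1, 2, 5, 7}  B3 = {1, 2, 4, 5}  B4 = {2, 4, 5, 6}  B5 = {4, 5, 6, 8}  B6 = {0, 4, 6, 8}
Tree: B1–B2, B2–B3, B3–B4, B4–B5, B5–B6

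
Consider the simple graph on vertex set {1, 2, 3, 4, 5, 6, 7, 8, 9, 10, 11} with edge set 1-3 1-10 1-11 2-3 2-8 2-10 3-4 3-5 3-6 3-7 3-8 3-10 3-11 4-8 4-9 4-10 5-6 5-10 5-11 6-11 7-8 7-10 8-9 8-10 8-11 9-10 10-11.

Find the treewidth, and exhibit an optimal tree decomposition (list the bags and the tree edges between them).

Treewidth 3.
One optimal decomposition is:
Bags: B1 = {2, 3, 8, 10}  B2 = {3, 7, 8, 10}  B3 = {3, 4, 8, 10}  B4 = {3, 8, 10, 11}  B5 = {3, 5, 10, 11}  B6 = {1, 3, 10, 11}  B7 = {3, 5, 6, 11}  B8 = {4, 8, 9, 10}
Tree: B1–B2, B2–B3, B1–B4, B4–B5, B5–B6, B5–B7, B3–B8

Every bag has size at most 4, so the width is 4 − 1 = 3 and tw(G) ≤ 3. On the other hand G contains the 4-clique {4, 8, 9, 10}. A clique must lie in a single bag of any decomposition, so no decomposition can have width below 3. The upper and lower bounds meet at 3, so that is the treewidth.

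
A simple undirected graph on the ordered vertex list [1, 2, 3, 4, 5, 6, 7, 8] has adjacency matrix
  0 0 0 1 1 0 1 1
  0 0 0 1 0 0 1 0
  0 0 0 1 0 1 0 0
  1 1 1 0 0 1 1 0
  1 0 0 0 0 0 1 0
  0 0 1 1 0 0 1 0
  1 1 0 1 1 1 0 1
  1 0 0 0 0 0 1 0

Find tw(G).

A width-2 tree decomposition is:
Bags: B1 = {4, 6, 7}  B2 = {3, 4, 6}  B3 = {1, 4, 7}  B4 = {1, 7, 8}  B5 = {2, 4, 7}  B6 = {1, 5, 7}
Tree: B1–B2, B1–B3, B3–B4, B1–B5, B3–B6
Each bag holds 3 vertices, so the decomposition has width 2, which upper-bounds the treewidth. On the other hand G contains the 3-clique {3, 4, 6}. A clique must lie in a single bag of any decomposition, so no decomposition can have width below 2. The upper and lower bounds meet at 2, so that is the treewidth.

2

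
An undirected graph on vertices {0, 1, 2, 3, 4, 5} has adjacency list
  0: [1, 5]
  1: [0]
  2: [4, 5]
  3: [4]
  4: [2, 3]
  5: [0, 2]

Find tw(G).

1

A width-1 tree decomposition is:
Bags: B1 = {0, 1}  B2 = {0, 5}  B3 = {2, 5}  B4 = {2, 4}  B5 = {3, 4}
Tree: B1–B2, B2–B3, B3–B4, B4–B5
The largest bag has 2 vertices, giving width 1; this decomposition certifies tw(G) ≤ 1. Any graph with an edge has treewidth ≥ 1, and G has the edge 1–0. Hence tw(G) = 1 exactly.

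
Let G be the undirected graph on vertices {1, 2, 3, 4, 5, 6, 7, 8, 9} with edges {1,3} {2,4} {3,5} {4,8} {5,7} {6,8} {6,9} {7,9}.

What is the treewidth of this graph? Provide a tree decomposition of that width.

Treewidth 1.
Bags: B1 = {2, 4}  B2 = {4, 8}  B3 = {6, 8}  B4 = {6, 9}  B5 = {7, 9}  B6 = {5, 7}  B7 = {3, 5}  B8 = {1, 3}
Tree: B1–B2, B2–B3, B3–B4, B4–B5, B5–B6, B6–B7, B7–B8

The largest bag has 2 vertices, giving width 1; this decomposition certifies tw(G) ≤ 1. G has an edge, so its treewidth is at least 1. Combining the bounds, tw(G) = 1.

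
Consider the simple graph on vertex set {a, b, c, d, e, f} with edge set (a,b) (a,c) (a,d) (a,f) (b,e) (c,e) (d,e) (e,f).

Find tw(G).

A width-2 tree decomposition is:
Bags: B1 = {a, e, f}  B2 = {a, c, e}  B3 = {a, b, e}  B4 = {a, d, e}
Tree: B1–B2, B2–B3, B3–B4
Every bag has size at most 3, so the width is 3 − 1 = 2 and tw(G) ≤ 2. For the lower bound, G contains the cycle f–e–c–a–f, so G is not a forest; only forests have treewidth ≤ 1, hence tw(G) ≥ 2. Hence tw(G) = 2 exactly.

2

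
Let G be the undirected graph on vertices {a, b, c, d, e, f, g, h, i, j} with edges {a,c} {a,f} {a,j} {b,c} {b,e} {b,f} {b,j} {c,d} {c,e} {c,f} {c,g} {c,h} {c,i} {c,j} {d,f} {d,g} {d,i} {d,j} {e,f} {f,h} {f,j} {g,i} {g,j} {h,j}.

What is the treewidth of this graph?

A width-3 tree decomposition is:
Bags: B1 = {c, d, f, j}  B2 = {a, c, f, j}  B3 = {c, d, g, j}  B4 = {c, f, h, j}  B5 = {b, c, f, j}  B6 = {b, c, e, f}  B7 = {c, d, g, i}
Tree: B1–B2, B1–B3, B1–B4, B1–B5, B5–B6, B3–B7
Each bag holds 4 vertices, so the decomposition has width 3, which upper-bounds the treewidth. For the lower bound, the 4 vertices {c, d, g, j} are pairwise adjacent, and any tree decomposition puts a clique entirely inside one bag — forcing width ≥ 3. The upper and lower bounds meet at 3, so that is the treewidth.

3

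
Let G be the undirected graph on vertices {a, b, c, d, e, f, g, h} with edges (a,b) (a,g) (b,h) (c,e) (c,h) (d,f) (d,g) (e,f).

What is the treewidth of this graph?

2

A width-2 tree decomposition is:
Bags: B1 = {d, f, g}  B2 = {e, f, g}  B3 = {c, e, g}  B4 = {c, g, h}  B5 = {b, g, h}  B6 = {a, b, g}
Tree: B1–B2, B2–B3, B3–B4, B4–B5, B5–B6
The largest bag has 3 vertices, giving width 2; this decomposition certifies tw(G) ≤ 2. The edges g–d–f–e–c–h–b–a–g form a cycle, so G is not a tree and its treewidth is at least 2. Hence tw(G) = 2 exactly.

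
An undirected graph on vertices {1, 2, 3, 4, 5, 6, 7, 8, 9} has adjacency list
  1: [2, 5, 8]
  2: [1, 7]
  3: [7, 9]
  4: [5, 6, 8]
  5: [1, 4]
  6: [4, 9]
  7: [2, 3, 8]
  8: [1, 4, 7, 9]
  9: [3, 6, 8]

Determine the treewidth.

A width-3 tree decomposition is:
Bags: B1 = {1, 2, 3, 7}  B2 = {1, 3, 7, 8}  B3 = {1, 3, 8, 9}  B4 = {1, 5, 8, 9}  B5 = {4, 5, 8, 9}  B6 = {4, 5, 6, 9}
Tree: B1–B2, B2–B3, B3–B4, B4–B5, B5–B6
The largest bag has 4 vertices, giving width 3; this decomposition certifies tw(G) ≤ 3. For the lower bound: the 4 vertex sets {2,3,7}, {1}, {8}, {4,5,6,9} are disjoint, each induces a connected subgraph, and every pair is joined by at least one edge of G. Contracting each set to a single vertex therefore yields K_{4} as a minor, and since treewidth is minor-monotone, tw(G) ≥ tw(K_{4}) = 3. Therefore the treewidth is 3.

3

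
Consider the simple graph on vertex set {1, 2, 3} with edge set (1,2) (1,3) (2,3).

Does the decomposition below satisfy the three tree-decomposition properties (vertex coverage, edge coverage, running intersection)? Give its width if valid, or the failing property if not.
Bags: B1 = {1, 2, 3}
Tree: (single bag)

Checking the three conditions: (i) the bags cover all of {1, 2, 3}; (ii) for each edge, some bag contains both endpoints; (iii) the bags containing any fixed vertex form a subtree. All hold, so the decomposition is valid with width 3 − 1 = 2.

Yes; width 2.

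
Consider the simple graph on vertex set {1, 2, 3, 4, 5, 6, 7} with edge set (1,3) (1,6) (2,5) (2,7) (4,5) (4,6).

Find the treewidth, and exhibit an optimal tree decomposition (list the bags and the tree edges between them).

Treewidth 1.
One such decomposition:
Bags: B1 = {1, 3}  B2 = {1, 6}  B3 = {4, 6}  B4 = {4, 5}  B5 = {2, 5}  B6 = {2, 7}
Tree: B1–B2, B2–B3, B3–B4, B4–B5, B5–B6

Every bag has size at most 2, so the width is 2 − 1 = 1 and tw(G) ≤ 1. Since G has at least one edge (e.g. 3–1), it is not an edgeless graph, so tw(G) ≥ 1. Therefore the treewidth is 1.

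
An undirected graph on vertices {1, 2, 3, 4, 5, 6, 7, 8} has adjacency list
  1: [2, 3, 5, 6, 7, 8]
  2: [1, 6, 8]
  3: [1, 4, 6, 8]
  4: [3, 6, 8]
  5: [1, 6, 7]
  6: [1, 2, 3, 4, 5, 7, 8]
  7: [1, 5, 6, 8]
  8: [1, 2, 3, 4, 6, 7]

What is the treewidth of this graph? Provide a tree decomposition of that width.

Every bag has size at most 4, so the width is 4 − 1 = 3 and tw(G) ≤ 3. For the lower bound, the 4 vertices {1, 2, 6, 8} are pairwise adjacent, and any tree decomposition puts a clique entirely inside one bag — forcing width ≥ 3. Therefore the treewidth is 3.

Treewidth 3.
One optimal decomposition is:
Bags: B1 = {1, 3, 6, 8}  B2 = {1, 6, 7, 8}  B3 = {3, 4, 6, 8}  B4 = {1, 5, 6, 7}  B5 = {1, 2, 6, 8}
Tree: B1–B2, B1–B3, B2–B4, B1–B5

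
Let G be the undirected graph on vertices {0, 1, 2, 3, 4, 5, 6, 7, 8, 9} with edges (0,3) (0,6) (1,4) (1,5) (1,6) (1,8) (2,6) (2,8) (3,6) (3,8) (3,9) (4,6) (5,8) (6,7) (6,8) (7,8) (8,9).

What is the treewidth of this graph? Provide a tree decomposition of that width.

Treewidth 2.
One optimal decomposition is:
Bags: B1 = {1, 5, 8}  B2 = {1, 6, 8}  B3 = {3, 6, 8}  B4 = {1, 4, 6}  B5 = {0, 3, 6}  B6 = {2, 6, 8}  B7 = {3, 8, 9}  B8 = {6, 7, 8}
Tree: B1–B2, B2–B3, B2–B4, B3–B5, B3–B6, B3–B7, B6–B8

Each bag holds 3 vertices, so the decomposition has width 2, which upper-bounds the treewidth. For the lower bound, the 3 vertices {3, 8, 9} are pairwise adjacent, and any tree decomposition puts a clique entirely inside one bag — forcing width ≥ 2. The upper and lower bounds meet at 2, so that is the treewidth.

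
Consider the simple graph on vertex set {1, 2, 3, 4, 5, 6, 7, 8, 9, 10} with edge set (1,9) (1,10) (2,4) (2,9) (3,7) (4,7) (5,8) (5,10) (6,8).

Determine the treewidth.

1

A width-1 tree decomposition is:
Bags: B1 = {3, 7}  B2 = {4, 7}  B3 = {2, 4}  B4 = {2, 9}  B5 = {1, 9}  B6 = {1, 10}  B7 = {5, 10}  B8 = {5, 8}  B9 = {6, 8}
Tree: B1–B2, B2–B3, B3–B4, B4–B5, B5–B6, B6–B7, B7–B8, B8–B9
The largest bag has 2 vertices, giving width 1; this decomposition certifies tw(G) ≤ 1. Since G has at least one edge (e.g. 3–7), it is not an edgeless graph, so tw(G) ≥ 1. Combining the bounds, tw(G) = 1.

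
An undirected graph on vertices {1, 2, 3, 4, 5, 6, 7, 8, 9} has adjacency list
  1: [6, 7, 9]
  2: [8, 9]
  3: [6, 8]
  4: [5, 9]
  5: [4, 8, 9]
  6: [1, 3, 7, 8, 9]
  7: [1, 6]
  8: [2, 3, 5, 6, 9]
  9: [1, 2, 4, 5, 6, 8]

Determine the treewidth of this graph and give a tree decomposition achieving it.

Each bag holds 3 vertices, so the decomposition has width 2, which upper-bounds the treewidth. For the lower bound, the 3 vertices {2, 8, 9} are pairwise adjacent, and any tree decomposition puts a clique entirely inside one bag — forcing width ≥ 2. Combining the bounds, tw(G) = 2.

Treewidth 2.
One optimal decomposition is:
Bags: B1 = {5, 8, 9}  B2 = {2, 8, 9}  B3 = {6, 8, 9}  B4 = {4, 5, 9}  B5 = {1, 6, 9}  B6 = {3, 6, 8}  B7 = {1, 6, 7}
Tree: B1–B2, B1–B3, B1–B4, B3–B5, B3–B6, B5–B7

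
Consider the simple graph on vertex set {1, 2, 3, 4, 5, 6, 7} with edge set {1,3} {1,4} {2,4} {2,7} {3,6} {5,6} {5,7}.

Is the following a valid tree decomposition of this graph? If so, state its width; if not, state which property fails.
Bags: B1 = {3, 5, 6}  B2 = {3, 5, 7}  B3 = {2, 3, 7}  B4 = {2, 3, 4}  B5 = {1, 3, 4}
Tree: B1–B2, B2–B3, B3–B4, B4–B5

Checking the three conditions: (i) the bags cover all of {1, 2, 3, 4, 5, 6, 7}; (ii) for each edge, some bag contains both endpoints; (iii) the bags containing any fixed vertex form a subtree. All hold, so the decomposition is valid with width 3 − 1 = 2.

Yes; width 2.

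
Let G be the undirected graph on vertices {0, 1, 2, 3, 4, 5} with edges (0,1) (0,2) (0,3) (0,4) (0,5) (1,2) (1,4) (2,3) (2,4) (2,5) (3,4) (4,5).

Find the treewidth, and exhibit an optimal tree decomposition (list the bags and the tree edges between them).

The largest bag has 4 vertices, giving width 3; this decomposition certifies tw(G) ≤ 3. For the lower bound, the 4 vertices {0, 1, 2, 4} are pairwise adjacent, and any tree decomposition puts a clique entirely inside one bag — forcing width ≥ 3. The upper and lower bounds meet at 3, so that is the treewidth.

Treewidth 3.
One optimal decomposition is:
Bags: B1 = {0, 1, 2, 4}  B2 = {0, 2, 4, 5}  B3 = {0, 2, 3, 4}
Tree: B1–B2, B1–B3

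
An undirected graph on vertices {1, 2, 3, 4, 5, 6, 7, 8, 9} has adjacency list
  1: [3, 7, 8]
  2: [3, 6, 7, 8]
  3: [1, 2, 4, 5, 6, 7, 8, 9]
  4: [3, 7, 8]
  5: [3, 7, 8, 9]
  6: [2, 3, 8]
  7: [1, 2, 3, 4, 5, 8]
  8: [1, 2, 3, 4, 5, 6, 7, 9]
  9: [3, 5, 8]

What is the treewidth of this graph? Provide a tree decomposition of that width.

Every bag has size at most 4, so the width is 4 − 1 = 3 and tw(G) ≤ 3. For the lower bound, the 4 vertices {3, 5, 8, 9} are pairwise adjacent, and any tree decomposition puts a clique entirely inside one bag — forcing width ≥ 3. Hence tw(G) = 3 exactly.

Treewidth 3.
One such decomposition:
Bags: B1 = {2, 3, 6, 8}  B2 = {2, 3, 7, 8}  B3 = {3, 4, 7, 8}  B4 = {3, 5, 7, 8}  B5 = {1, 3, 7, 8}  B6 = {3, 5, 8, 9}
Tree: B1–B2, B2–B3, B2–B4, B4–B5, B4–B6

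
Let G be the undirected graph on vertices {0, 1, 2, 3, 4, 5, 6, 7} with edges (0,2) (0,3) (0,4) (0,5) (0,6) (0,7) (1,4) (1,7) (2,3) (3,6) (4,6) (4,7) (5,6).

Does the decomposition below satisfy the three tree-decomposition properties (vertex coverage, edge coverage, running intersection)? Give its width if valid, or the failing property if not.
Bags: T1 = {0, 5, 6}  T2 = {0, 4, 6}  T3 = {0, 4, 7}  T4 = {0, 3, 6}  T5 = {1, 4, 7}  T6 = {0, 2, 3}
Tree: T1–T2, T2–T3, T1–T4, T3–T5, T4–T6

Yes; width 2.

Every vertex of G appears in some bag (union = {0, 1, 2, 3, 4, 5, 6, 7}); every edge is covered by a bag; and for each vertex v the set of bags containing v is connected in the bag tree. The decomposition is therefore valid. The largest bag has 3 vertices, so the width is 2.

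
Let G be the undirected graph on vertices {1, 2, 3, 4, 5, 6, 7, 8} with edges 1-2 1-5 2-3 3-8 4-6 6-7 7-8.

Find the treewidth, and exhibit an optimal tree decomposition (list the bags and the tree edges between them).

The largest bag has 2 vertices, giving width 1; this decomposition certifies tw(G) ≤ 1. Any graph with an edge has treewidth ≥ 1, and G has the edge 5–1. Combining the bounds, tw(G) = 1.

Treewidth 1.
One optimal decomposition is:
Bags: B1 = {1, 5}  B2 = {1, 2}  B3 = {2, 3}  B4 = {3, 8}  B5 = {7, 8}  B6 = {6, 7}  B7 = {4, 6}
Tree: B1–B2, B2–B3, B3–B4, B4–B5, B5–B6, B6–B7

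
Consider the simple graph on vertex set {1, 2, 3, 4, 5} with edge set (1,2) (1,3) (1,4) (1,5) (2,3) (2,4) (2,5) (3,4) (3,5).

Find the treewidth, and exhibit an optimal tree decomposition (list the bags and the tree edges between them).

The largest bag has 4 vertices, giving width 3; this decomposition certifies tw(G) ≤ 3. Conversely, {1, 2, 3, 4} is a clique of size 4, and the vertices of any clique must share a bag in every tree decomposition; so some bag has ≥ 4 vertices and tw(G) ≥ 3. The upper and lower bounds meet at 3, so that is the treewidth.

Treewidth 3.
One optimal decomposition is:
Bags: B1 = {1, 2, 3, 4}  B2 = {1, 2, 3, 5}
Tree: B1–B2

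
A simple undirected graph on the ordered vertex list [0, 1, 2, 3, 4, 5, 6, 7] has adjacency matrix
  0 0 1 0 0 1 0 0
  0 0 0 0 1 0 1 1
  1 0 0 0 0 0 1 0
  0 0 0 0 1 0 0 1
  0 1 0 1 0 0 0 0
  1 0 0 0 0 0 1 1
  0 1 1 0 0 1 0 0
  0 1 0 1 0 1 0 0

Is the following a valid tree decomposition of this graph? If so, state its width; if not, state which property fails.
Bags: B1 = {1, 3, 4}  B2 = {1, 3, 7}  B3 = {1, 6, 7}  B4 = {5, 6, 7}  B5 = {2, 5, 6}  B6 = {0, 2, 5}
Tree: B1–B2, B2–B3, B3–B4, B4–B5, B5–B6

Yes; width 2.

Every vertex of G appears in some bag (union = {0, 1, 2, 3, 4, 5, 6, 7}); every edge is covered by a bag; and for each vertex v the set of bags containing v is connected in the bag tree. The decomposition is therefore valid. The largest bag has 3 vertices, so the width is 2.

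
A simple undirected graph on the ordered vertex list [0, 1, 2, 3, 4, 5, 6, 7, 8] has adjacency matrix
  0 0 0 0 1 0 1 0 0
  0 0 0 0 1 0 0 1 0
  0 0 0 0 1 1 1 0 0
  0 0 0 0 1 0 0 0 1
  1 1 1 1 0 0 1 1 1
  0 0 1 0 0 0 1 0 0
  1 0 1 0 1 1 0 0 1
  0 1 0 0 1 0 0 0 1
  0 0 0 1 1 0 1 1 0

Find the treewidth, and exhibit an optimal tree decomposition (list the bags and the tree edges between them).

The largest bag has 3 vertices, giving width 2; this decomposition certifies tw(G) ≤ 2. On the other hand G contains the 3-clique {1, 4, 7}. A clique must lie in a single bag of any decomposition, so no decomposition can have width below 2. The upper and lower bounds meet at 2, so that is the treewidth.

Treewidth 2.
One such decomposition:
Bags: B1 = {3, 4, 8}  B2 = {4, 7, 8}  B3 = {4, 6, 8}  B4 = {0, 4, 6}  B5 = {2, 4, 6}  B6 = {1, 4, 7}  B7 = {2, 5, 6}
Tree: B1–B2, B1–B3, B3–B4, B3–B5, B2–B6, B5–B7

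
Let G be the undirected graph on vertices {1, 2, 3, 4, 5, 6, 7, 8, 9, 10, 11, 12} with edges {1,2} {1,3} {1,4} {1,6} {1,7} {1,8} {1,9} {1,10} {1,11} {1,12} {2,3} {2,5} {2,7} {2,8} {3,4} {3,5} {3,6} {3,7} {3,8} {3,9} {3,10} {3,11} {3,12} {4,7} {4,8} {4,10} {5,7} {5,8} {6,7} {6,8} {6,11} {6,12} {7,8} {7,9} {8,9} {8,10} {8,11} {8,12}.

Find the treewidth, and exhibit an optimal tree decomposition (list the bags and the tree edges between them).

Each bag holds 5 vertices, so the decomposition has width 4, which upper-bounds the treewidth. On the other hand G contains the 5-clique {1, 3, 4, 8, 10}. A clique must lie in a single bag of any decomposition, so no decomposition can have width below 4. Hence tw(G) = 4 exactly.

Treewidth 4.
One optimal decomposition is:
Bags: B1 = {1, 3, 6, 7, 8}  B2 = {1, 2, 3, 7, 8}  B3 = {1, 3, 7, 8, 9}  B4 = {2, 3, 5, 7, 8}  B5 = {1, 3, 4, 7, 8}  B6 = {1, 3, 4, 8, 10}  B7 = {1, 3, 6, 8, 11}  B8 = {1, 3, 6, 8, 12}
Tree: B1–B2, B2–B3, B2–B4, B2–B5, B5–B6, B1–B7, B1–B8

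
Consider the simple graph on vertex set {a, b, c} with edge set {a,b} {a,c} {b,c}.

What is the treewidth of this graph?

2

A width-2 tree decomposition is:
Bags: B1 = {a, b, c}
Tree: (single bag)
A single bag containing all 3 vertices is trivially a valid decomposition of width 2. On the other hand G contains the 3-clique {a, b, c}. A clique must lie in a single bag of any decomposition, so no decomposition can have width below 2. The upper and lower bounds meet at 2, so that is the treewidth.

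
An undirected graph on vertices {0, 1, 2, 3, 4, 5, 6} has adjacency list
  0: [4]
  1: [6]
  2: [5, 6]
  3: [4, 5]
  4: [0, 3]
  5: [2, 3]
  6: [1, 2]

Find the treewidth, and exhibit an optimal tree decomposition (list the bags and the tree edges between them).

The largest bag has 2 vertices, giving width 1; this decomposition certifies tw(G) ≤ 1. Since G has at least one edge (e.g. 1–6), it is not an edgeless graph, so tw(G) ≥ 1. Hence tw(G) = 1 exactly.

Treewidth 1.
One optimal decomposition is:
Bags: B1 = {1, 6}  B2 = {2, 6}  B3 = {2, 5}  B4 = {3, 5}  B5 = {3, 4}  B6 = {0, 4}
Tree: B1–B2, B2–B3, B3–B4, B4–B5, B5–B6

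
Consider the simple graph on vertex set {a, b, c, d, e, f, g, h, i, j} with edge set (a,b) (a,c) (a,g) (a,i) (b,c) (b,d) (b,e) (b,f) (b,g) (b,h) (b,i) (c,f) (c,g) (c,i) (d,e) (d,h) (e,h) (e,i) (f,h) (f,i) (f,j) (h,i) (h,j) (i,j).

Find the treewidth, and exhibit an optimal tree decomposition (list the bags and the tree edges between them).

Treewidth 3.
One such decomposition:
Bags: B1 = {b, c, f, i}  B2 = {b, f, h, i}  B3 = {f, h, i, j}  B4 = {a, b, c, i}  B5 = {b, e, h, i}  B6 = {a, b, c, g}  B7 = {b, d, e, h}
Tree: B1–B2, B2–B3, B1–B4, B2–B5, B4–B6, B5–B7

The largest bag has 4 vertices, giving width 3; this decomposition certifies tw(G) ≤ 3. On the other hand G contains the 4-clique {f, h, i, j}. A clique must lie in a single bag of any decomposition, so no decomposition can have width below 3. Combining the bounds, tw(G) = 3.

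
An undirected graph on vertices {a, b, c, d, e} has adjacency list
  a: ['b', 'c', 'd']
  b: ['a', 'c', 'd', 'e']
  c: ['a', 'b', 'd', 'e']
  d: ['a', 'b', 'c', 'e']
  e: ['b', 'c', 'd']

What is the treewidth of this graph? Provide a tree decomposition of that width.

Treewidth 3.
One optimal decomposition is:
Bags: B1 = {a, b, c, d}  B2 = {b, c, d, e}
Tree: B1–B2

Each bag holds 4 vertices, so the decomposition has width 3, which upper-bounds the treewidth. On the other hand G contains the 4-clique {b, c, d, e}. A clique must lie in a single bag of any decomposition, so no decomposition can have width below 3. Combining the bounds, tw(G) = 3.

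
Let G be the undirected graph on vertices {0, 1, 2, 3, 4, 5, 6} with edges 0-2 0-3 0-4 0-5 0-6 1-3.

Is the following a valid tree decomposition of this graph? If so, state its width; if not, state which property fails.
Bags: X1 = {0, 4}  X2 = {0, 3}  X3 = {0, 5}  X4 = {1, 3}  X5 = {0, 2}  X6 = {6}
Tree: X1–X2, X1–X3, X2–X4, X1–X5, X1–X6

A tree decomposition must satisfy three properties: every vertex lies in some bag; for every edge, both endpoints lie together in some bag; and for every vertex, the bags containing it form a connected subtree. Here edge (0,6) lies in no bag, so the decomposition is invalid.

No — edge (0,6) lies in no bag.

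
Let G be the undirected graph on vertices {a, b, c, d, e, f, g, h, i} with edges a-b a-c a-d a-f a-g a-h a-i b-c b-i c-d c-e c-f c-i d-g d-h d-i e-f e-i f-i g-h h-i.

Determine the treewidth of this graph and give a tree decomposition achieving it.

Treewidth 3.
One optimal decomposition is:
Bags: B1 = {a, d, g, h}  B2 = {a, d, h, i}  B3 = {a, c, d, i}  B4 = {a, c, f, i}  B5 = {c, e, f, i}  B6 = {a, b, c, i}
Tree: B1–B2, B2–B3, B3–B4, B4–B5, B3–B6

The largest bag has 4 vertices, giving width 3; this decomposition certifies tw(G) ≤ 3. For the lower bound, the 4 vertices {a, d, g, h} are pairwise adjacent, and any tree decomposition puts a clique entirely inside one bag — forcing width ≥ 3. Therefore the treewidth is 3.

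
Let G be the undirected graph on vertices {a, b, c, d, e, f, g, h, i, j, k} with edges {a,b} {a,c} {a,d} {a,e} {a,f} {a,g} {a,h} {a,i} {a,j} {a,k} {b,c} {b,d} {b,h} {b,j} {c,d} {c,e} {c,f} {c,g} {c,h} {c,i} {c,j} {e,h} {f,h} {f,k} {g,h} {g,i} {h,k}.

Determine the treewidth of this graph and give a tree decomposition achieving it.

Each bag holds 4 vertices, so the decomposition has width 3, which upper-bounds the treewidth. On the other hand G contains the 4-clique {a, b, c, d}. A clique must lie in a single bag of any decomposition, so no decomposition can have width below 3. Hence tw(G) = 3 exactly.

Treewidth 3.
One optimal decomposition is:
Bags: B1 = {a, c, g, h}  B2 = {a, b, c, h}  B3 = {a, c, e, h}  B4 = {a, b, c, d}  B5 = {a, c, f, h}  B6 = {a, c, g, i}  B7 = {a, b, c, j}  B8 = {a, f, h, k}
Tree: B1–B2, B1–B3, B2–B4, B2–B5, B1–B6, B2–B7, B5–B8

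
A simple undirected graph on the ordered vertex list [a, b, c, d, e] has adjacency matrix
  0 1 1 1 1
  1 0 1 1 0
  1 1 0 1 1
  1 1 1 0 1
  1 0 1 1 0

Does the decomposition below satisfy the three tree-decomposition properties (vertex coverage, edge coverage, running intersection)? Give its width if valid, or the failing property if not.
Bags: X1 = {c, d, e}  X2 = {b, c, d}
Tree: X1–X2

No — vertex a appears in no bag.

A tree decomposition must satisfy three properties: every vertex lies in some bag; for every edge, both endpoints lie together in some bag; and for every vertex, the bags containing it form a connected subtree. Here vertex a appears in no bag, so the decomposition is invalid.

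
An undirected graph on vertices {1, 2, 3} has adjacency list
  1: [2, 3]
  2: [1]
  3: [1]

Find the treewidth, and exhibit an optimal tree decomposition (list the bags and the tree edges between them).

Treewidth 1.
One optimal decomposition is:
Bags: B1 = {1, 2}  B2 = {1, 3}
Tree: B1–B2

The largest bag has 2 vertices, giving width 1; this decomposition certifies tw(G) ≤ 1. Since G has at least one edge (e.g. 2–1), it is not an edgeless graph, so tw(G) ≥ 1. Hence tw(G) = 1 exactly.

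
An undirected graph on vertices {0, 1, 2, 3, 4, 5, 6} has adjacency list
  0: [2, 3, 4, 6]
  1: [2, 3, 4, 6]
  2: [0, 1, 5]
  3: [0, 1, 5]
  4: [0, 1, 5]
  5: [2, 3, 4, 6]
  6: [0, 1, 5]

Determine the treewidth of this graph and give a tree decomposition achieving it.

Treewidth 3.
One such decomposition:
Bags: B1 = {0, 1, 3, 5}  B2 = {0, 1, 2, 5}  B3 = {0, 1, 5, 6}  B4 = {0, 1, 4, 5}
Tree: B1–B2, B2–B3, B3–B4

Every bag has size at most 4, so the width is 4 − 1 = 3 and tw(G) ≤ 3. For the lower bound: the 4 vertex sets {3,5}, {0,2}, {1}, {6} are disjoint, each induces a connected subgraph, and every pair is joined by at least one edge of G. Contracting each set to a single vertex therefore yields K_{4} as a minor, and since treewidth is minor-monotone, tw(G) ≥ tw(K_{4}) = 3. Therefore the treewidth is 3.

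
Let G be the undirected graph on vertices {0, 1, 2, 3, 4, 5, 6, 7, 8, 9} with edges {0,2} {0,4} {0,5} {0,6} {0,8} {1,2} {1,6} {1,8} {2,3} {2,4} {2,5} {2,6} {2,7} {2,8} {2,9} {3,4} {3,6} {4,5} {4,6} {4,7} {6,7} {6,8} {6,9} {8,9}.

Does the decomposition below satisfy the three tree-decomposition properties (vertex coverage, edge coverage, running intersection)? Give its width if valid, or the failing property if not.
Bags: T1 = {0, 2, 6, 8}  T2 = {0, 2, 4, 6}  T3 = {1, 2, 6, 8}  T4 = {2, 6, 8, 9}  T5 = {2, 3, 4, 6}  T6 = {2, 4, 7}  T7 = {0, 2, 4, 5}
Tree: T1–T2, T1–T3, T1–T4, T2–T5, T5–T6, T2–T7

A tree decomposition must satisfy three properties: every vertex lies in some bag; for every edge, both endpoints lie together in some bag; and for every vertex, the bags containing it form a connected subtree. Here edge (6,7) lies in no bag, so the decomposition is invalid.

No — edge (6,7) lies in no bag.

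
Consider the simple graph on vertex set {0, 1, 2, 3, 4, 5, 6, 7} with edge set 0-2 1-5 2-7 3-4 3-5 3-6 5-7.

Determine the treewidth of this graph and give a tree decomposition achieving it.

Treewidth 1.
One optimal decomposition is:
Bags: B1 = {3, 5}  B2 = {5, 7}  B3 = {2, 7}  B4 = {1, 5}  B5 = {0, 2}  B6 = {3, 6}  B7 = {3, 4}
Tree: B1–B2, B2–B3, B2–B4, B3–B5, B1–B6, B1–B7

The largest bag has 2 vertices, giving width 1; this decomposition certifies tw(G) ≤ 1. Since G has at least one edge (e.g. 3–5), it is not an edgeless graph, so tw(G) ≥ 1. Therefore the treewidth is 1.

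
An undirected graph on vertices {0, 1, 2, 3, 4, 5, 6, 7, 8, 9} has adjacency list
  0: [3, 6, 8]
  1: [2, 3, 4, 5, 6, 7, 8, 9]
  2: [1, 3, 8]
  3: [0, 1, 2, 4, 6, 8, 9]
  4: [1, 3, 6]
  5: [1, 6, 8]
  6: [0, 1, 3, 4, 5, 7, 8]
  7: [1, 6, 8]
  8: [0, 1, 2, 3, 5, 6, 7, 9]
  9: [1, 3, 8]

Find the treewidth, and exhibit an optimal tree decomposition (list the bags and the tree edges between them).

The largest bag has 4 vertices, giving width 3; this decomposition certifies tw(G) ≤ 3. On the other hand G contains the 4-clique {0, 3, 6, 8}. A clique must lie in a single bag of any decomposition, so no decomposition can have width below 3. Hence tw(G) = 3 exactly.

Treewidth 3.
One optimal decomposition is:
Bags: B1 = {1, 3, 6, 8}  B2 = {1, 5, 6, 8}  B3 = {0, 3, 6, 8}  B4 = {1, 3, 4, 6}  B5 = {1, 3, 8, 9}  B6 = {1, 6, 7, 8}  B7 = {1, 2, 3, 8}
Tree: B1–B2, B1–B3, B1–B4, B1–B5, B2–B6, B1–B7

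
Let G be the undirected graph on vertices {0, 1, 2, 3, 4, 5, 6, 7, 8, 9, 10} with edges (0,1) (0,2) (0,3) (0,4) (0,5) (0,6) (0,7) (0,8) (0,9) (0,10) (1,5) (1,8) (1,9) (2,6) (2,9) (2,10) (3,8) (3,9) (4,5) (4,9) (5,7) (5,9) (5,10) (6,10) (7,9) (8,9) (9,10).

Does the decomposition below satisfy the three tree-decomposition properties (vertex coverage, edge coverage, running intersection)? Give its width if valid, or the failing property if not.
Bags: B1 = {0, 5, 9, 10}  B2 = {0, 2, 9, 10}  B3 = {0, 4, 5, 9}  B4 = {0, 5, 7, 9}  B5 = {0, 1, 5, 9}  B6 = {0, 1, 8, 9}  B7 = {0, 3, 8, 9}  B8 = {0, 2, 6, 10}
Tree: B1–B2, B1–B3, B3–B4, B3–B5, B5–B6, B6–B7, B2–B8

Every vertex of G appears in some bag (union = {0, 1, 2, 3, 4, 5, 6, 7, 8, 9, 10}); every edge is covered by a bag; and for each vertex v the set of bags containing v is connected in the bag tree. The decomposition is therefore valid. The largest bag has 4 vertices, so the width is 3.

Yes; width 3.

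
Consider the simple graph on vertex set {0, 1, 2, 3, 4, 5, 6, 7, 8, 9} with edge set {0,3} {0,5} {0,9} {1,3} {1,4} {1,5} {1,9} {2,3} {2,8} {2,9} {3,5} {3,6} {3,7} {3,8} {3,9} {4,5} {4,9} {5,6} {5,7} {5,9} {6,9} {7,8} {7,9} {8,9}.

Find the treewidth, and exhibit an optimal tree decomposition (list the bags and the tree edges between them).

Treewidth 3.
One such decomposition:
Bags: B1 = {3, 5, 7, 9}  B2 = {1, 3, 5, 9}  B3 = {3, 5, 6, 9}  B4 = {3, 7, 8, 9}  B5 = {2, 3, 8, 9}  B6 = {0, 3, 5, 9}  B7 = {1, 4, 5, 9}
Tree: B1–B2, B2–B3, B1–B4, B4–B5, B1–B6, B2–B7

Every bag has size at most 4, so the width is 4 − 1 = 3 and tw(G) ≤ 3. On the other hand G contains the 4-clique {2, 3, 8, 9}. A clique must lie in a single bag of any decomposition, so no decomposition can have width below 3. Combining the bounds, tw(G) = 3.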